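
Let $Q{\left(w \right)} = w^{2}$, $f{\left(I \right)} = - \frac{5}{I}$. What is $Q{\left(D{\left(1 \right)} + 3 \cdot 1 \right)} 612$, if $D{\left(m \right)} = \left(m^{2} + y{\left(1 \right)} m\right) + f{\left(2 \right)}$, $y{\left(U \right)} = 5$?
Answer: $25857$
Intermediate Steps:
$D{\left(m \right)} = - \frac{5}{2} + m^{2} + 5 m$ ($D{\left(m \right)} = \left(m^{2} + 5 m\right) - \frac{5}{2} = - \frac{5}{2} + m^{2} + 5 m$)
$Q{\left(D{\left(1 \right)} + 3 \cdot 1 \right)} 612 = \left(\left(- \frac{5}{2} + 1^{2} + 5 \cdot 1\right) + 3 \cdot 1\right)^{2} \cdot 612 = \left(\left(- \frac{5}{2} + 1 + 5\right) + 3\right)^{2} \cdot 612 = \left(\frac{7}{2} + 3\right)^{2} \cdot 612 = \left(\frac{13}{2}\right)^{2} \cdot 612 = \frac{169}{4} \cdot 612 = 25857$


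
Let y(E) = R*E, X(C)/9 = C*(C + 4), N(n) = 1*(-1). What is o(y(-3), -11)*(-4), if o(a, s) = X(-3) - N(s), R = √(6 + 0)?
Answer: 104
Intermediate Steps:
R = √6 ≈ 2.4495
N(n) = -1
X(C) = 9*C*(4 + C) (X(C) = 9*(C*(C + 4)) = 9*(C*(4 + C)) = 9*C*(4 + C))
y(E) = E*√6 (y(E) = √6*E = E*√6)
o(a, s) = -26 (o(a, s) = 9*(-3)*(4 - 3) - 1*(-1) = 9*(-3)*1 + 1 = -27 + 1 = -26)
o(y(-3), -11)*(-4) = -26*(-4) = 104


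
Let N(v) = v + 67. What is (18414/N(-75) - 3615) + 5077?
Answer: -3359/4 ≈ -839.75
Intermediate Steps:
N(v) = 67 + v
(18414/N(-75) - 3615) + 5077 = (18414/(67 - 75) - 3615) + 5077 = (18414/(-8) - 3615) + 5077 = (18414*(-⅛) - 3615) + 5077 = (-9207/4 - 3615) + 5077 = -23667/4 + 5077 = -3359/4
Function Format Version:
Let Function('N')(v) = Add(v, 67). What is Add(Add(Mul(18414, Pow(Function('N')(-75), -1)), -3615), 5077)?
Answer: Rational(-3359, 4) ≈ -839.75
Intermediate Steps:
Function('N')(v) = Add(67, v)
Add(Add(Mul(18414, Pow(Function('N')(-75), -1)), -3615), 5077) = Add(Add(Mul(18414, Pow(Add(67, -75), -1)), -3615), 5077) = Add(Add(Mul(18414, Pow(-8, -1)), -3615), 5077) = Add(Add(Mul(18414, Rational(-1, 8)), -3615), 5077) = Add(Add(Rational(-9207, 4), -3615), 5077) = Add(Rational(-23667, 4), 5077) = Rational(-3359, 4)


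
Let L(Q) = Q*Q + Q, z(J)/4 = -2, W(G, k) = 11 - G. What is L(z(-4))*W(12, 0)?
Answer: -56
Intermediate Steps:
z(J) = -8 (z(J) = 4*(-2) = -8)
L(Q) = Q + Q² (L(Q) = Q² + Q = Q + Q²)
L(z(-4))*W(12, 0) = (-8*(1 - 8))*(11 - 1*12) = (-8*(-7))*(11 - 12) = 56*(-1) = -56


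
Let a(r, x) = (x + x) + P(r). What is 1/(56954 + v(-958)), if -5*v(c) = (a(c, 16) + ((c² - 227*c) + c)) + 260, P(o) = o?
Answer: -5/848836 ≈ -5.8904e-6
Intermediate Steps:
a(r, x) = r + 2*x (a(r, x) = (x + x) + r = 2*x + r = r + 2*x)
v(c) = -292/5 + 45*c - c²/5 (v(c) = -(((c + 2*16) + ((c² - 227*c) + c)) + 260)/5 = -(((c + 32) + (c² - 226*c)) + 260)/5 = -(((32 + c) + (c² - 226*c)) + 260)/5 = -((32 + c² - 225*c) + 260)/5 = -(292 + c² - 225*c)/5 = -292/5 + 45*c - c²/5)
1/(56954 + v(-958)) = 1/(56954 + (-292/5 + 45*(-958) - ⅕*(-958)²)) = 1/(56954 + (-292/5 - 43110 - ⅕*917764)) = 1/(56954 + (-292/5 - 43110 - 917764/5)) = 1/(56954 - 1133606/5) = 1/(-848836/5) = -5/848836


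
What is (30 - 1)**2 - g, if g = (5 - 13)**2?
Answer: 777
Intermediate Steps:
g = 64 (g = (-8)**2 = 64)
(30 - 1)**2 - g = (30 - 1)**2 - 1*64 = 29**2 - 64 = 841 - 64 = 777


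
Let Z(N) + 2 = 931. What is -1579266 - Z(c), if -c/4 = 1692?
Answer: -1580195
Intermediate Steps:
c = -6768 (c = -4*1692 = -6768)
Z(N) = 929 (Z(N) = -2 + 931 = 929)
-1579266 - Z(c) = -1579266 - 1*929 = -1579266 - 929 = -1580195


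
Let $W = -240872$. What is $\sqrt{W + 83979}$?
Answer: $i \sqrt{156893} \approx 396.1 i$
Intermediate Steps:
$\sqrt{W + 83979} = \sqrt{-240872 + 83979} = \sqrt{-156893} = i \sqrt{156893}$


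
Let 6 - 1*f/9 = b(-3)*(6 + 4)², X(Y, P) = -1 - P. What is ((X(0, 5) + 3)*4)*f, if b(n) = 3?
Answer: 31752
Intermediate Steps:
f = -2646 (f = 54 - 27*(6 + 4)² = 54 - 27*10² = 54 - 27*100 = 54 - 9*300 = 54 - 2700 = -2646)
((X(0, 5) + 3)*4)*f = (((-1 - 1*5) + 3)*4)*(-2646) = (((-1 - 5) + 3)*4)*(-2646) = ((-6 + 3)*4)*(-2646) = -3*4*(-2646) = -12*(-2646) = 31752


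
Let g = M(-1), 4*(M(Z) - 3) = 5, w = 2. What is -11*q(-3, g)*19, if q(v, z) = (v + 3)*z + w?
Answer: -418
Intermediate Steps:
M(Z) = 17/4 (M(Z) = 3 + (¼)*5 = 3 + 5/4 = 17/4)
g = 17/4 ≈ 4.2500
q(v, z) = 2 + z*(3 + v) (q(v, z) = (v + 3)*z + 2 = (3 + v)*z + 2 = z*(3 + v) + 2 = 2 + z*(3 + v))
-11*q(-3, g)*19 = -11*(2 + 3*(17/4) - 3*17/4)*19 = -11*(2 + 51/4 - 51/4)*19 = -11*2*19 = -22*19 = -418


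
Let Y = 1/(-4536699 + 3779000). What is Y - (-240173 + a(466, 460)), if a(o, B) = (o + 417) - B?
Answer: 181658335249/757699 ≈ 2.3975e+5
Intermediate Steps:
a(o, B) = 417 + o - B (a(o, B) = (417 + o) - B = 417 + o - B)
Y = -1/757699 (Y = 1/(-757699) = -1/757699 ≈ -1.3198e-6)
Y - (-240173 + a(466, 460)) = -1/757699 - (-240173 + (417 + 466 - 1*460)) = -1/757699 - (-240173 + (417 + 466 - 460)) = -1/757699 - (-240173 + 423) = -1/757699 - 1*(-239750) = -1/757699 + 239750 = 181658335249/757699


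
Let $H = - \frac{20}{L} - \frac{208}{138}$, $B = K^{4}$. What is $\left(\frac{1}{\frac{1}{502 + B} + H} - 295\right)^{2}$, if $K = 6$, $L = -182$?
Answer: $\frac{21745944182562374329}{248673124813129} \approx 87448.0$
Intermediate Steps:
$B = 1296$ ($B = 6^{4} = 1296$)
$H = - \frac{8774}{6279}$ ($H = - \frac{20}{-182} - \frac{208}{138} = \left(-20\right) \left(- \frac{1}{182}\right) - \frac{104}{69} = \frac{10}{91} - \frac{104}{69} = - \frac{8774}{6279} \approx -1.3974$)
$\left(\frac{1}{\frac{1}{502 + B} + H} - 295\right)^{2} = \left(\frac{1}{\frac{1}{502 + 1296} - \frac{8774}{6279}} - 295\right)^{2} = \left(\frac{1}{\frac{1}{1798} - \frac{8774}{6279}} - 295\right)^{2} = \left(\frac{1}{- \frac{15769373}{11289642}} - 295\right)^{2} = \left(- \frac{11289642}{15769373} - 295\right)^{2} = \left(- \frac{4663254677}{15769373}\right)^{2} = \frac{21745944182562374329}{248673124813129}$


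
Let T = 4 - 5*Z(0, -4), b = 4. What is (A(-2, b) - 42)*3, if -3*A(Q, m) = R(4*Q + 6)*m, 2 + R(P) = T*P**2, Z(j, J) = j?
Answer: -182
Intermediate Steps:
T = 4 (T = 4 - 5*0 = 4 + 0 = 4)
R(P) = -2 + 4*P**2
A(Q, m) = -m*(-2 + 4*(6 + 4*Q)**2)/3 (A(Q, m) = -(-2 + 4*(4*Q + 6)**2)*m/3 = -(-2 + 4*(6 + 4*Q)**2)*m/3 = -m*(-2 + 4*(6 + 4*Q)**2)/3)
(A(-2, b) - 42)*3 = (-2/3*4*(-1 + 8*(3 + 2*(-2))**2) - 42)*3 = (-2/3*4*(-1 + 8*(3 - 4)**2) - 42)*3 = (-2/3*4*(-1 + 8*(-1)**2) - 42)*3 = (-2/3*4*(-1 + 8*1) - 42)*3 = (-2/3*4*(-1 + 8) - 42)*3 = (-2/3*4*7 - 42)*3 = (-56/3 - 42)*3 = -182/3*3 = -182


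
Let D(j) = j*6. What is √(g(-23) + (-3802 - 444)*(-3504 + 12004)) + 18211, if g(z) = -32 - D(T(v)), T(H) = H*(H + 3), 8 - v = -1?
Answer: 18211 + 4*I*√2255730 ≈ 18211.0 + 6007.6*I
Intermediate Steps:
v = 9 (v = 8 - 1*(-1) = 8 + 1 = 9)
T(H) = H*(3 + H)
D(j) = 6*j
g(z) = -680 (g(z) = -32 - 6*9*(3 + 9) = -32 - 6*9*12 = -32 - 6*108 = -32 - 1*648 = -32 - 648 = -680)
√(g(-23) + (-3802 - 444)*(-3504 + 12004)) + 18211 = √(-680 + (-3802 - 444)*(-3504 + 12004)) + 18211 = √(-680 - 4246*8500) + 18211 = √(-680 - 36091000) + 18211 = √(-36091680) + 18211 = 4*I*√2255730 + 18211 = 18211 + 4*I*√2255730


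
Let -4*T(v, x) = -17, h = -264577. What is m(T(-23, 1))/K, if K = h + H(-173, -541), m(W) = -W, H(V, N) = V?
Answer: 17/1059000 ≈ 1.6053e-5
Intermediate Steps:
T(v, x) = 17/4 (T(v, x) = -1/4*(-17) = 17/4)
K = -264750 (K = -264577 - 173 = -264750)
m(T(-23, 1))/K = -1*17/4/(-264750) = -17/4*(-1/264750) = 17/1059000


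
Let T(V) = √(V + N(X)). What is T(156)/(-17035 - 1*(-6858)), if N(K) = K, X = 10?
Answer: -√166/10177 ≈ -0.0012660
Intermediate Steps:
T(V) = √(10 + V) (T(V) = √(V + 10) = √(10 + V))
T(156)/(-17035 - 1*(-6858)) = √(10 + 156)/(-17035 - 1*(-6858)) = √166/(-17035 + 6858) = √166/(-10177) = √166*(-1/10177) = -√166/10177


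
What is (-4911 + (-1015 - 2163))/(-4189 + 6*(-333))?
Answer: 8089/6187 ≈ 1.3074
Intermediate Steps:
(-4911 + (-1015 - 2163))/(-4189 + 6*(-333)) = (-4911 - 3178)/(-4189 - 1998) = -8089/(-6187) = -8089*(-1/6187) = 8089/6187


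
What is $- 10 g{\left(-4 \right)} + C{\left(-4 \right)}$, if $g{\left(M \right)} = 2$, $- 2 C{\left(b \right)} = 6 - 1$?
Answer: $- \frac{45}{2} \approx -22.5$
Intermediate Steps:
$C{\left(b \right)} = - \frac{5}{2}$ ($C{\left(b \right)} = - \frac{6 - 1}{2} = \left(- \frac{1}{2}\right) 5 = - \frac{5}{2}$)
$- 10 g{\left(-4 \right)} + C{\left(-4 \right)} = \left(-10\right) 2 - \frac{5}{2} = -20 - \frac{5}{2} = - \frac{45}{2}$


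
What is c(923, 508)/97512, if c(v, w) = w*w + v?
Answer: 86329/32504 ≈ 2.6559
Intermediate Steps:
c(v, w) = v + w² (c(v, w) = w² + v = v + w²)
c(923, 508)/97512 = (923 + 508²)/97512 = (923 + 258064)*(1/97512) = 258987*(1/97512) = 86329/32504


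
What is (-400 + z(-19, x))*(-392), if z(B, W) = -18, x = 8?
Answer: 163856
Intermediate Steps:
(-400 + z(-19, x))*(-392) = (-400 - 18)*(-392) = -418*(-392) = 163856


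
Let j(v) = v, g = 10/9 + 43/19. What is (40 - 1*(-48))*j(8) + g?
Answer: 120961/171 ≈ 707.37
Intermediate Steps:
g = 577/171 (g = 10*(1/9) + 43*(1/19) = 10/9 + 43/19 = 577/171 ≈ 3.3743)
(40 - 1*(-48))*j(8) + g = (40 - 1*(-48))*8 + 577/171 = (40 + 48)*8 + 577/171 = 88*8 + 577/171 = 704 + 577/171 = 120961/171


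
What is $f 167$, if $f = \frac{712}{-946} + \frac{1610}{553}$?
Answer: $\frac{13471222}{37367} \approx 360.51$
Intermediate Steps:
$f = \frac{80666}{37367}$ ($f = 712 \left(- \frac{1}{946}\right) + 1610 \cdot \frac{1}{553} = - \frac{356}{473} + \frac{230}{79} = \frac{80666}{37367} \approx 2.1587$)
$f 167 = \frac{80666}{37367} \cdot 167 = \frac{13471222}{37367}$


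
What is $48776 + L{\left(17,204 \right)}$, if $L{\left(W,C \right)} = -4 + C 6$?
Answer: $49996$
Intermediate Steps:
$L{\left(W,C \right)} = -4 + 6 C$
$48776 + L{\left(17,204 \right)} = 48776 + \left(-4 + 6 \cdot 204\right) = 48776 + \left(-4 + 1224\right) = 48776 + 1220 = 49996$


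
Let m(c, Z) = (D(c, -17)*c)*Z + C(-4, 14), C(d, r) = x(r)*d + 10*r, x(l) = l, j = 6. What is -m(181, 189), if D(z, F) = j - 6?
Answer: -84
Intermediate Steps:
C(d, r) = 10*r + d*r (C(d, r) = r*d + 10*r = d*r + 10*r = 10*r + d*r)
D(z, F) = 0 (D(z, F) = 6 - 6 = 0)
m(c, Z) = 84 (m(c, Z) = (0*c)*Z + 14*(10 - 4) = 0*Z + 14*6 = 0 + 84 = 84)
-m(181, 189) = -1*84 = -84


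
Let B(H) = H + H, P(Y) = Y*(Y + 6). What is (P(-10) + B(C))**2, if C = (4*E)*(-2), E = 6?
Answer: 3136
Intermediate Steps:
P(Y) = Y*(6 + Y)
C = -48 (C = (4*6)*(-2) = 24*(-2) = -48)
B(H) = 2*H
(P(-10) + B(C))**2 = (-10*(6 - 10) + 2*(-48))**2 = (-10*(-4) - 96)**2 = (40 - 96)**2 = (-56)**2 = 3136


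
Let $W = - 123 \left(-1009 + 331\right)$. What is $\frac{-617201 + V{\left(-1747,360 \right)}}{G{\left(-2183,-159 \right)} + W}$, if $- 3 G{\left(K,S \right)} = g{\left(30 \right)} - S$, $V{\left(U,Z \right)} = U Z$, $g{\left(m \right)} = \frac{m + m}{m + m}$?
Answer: $- \frac{3738363}{250022} \approx -14.952$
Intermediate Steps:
$W = 83394$ ($W = \left(-123\right) \left(-678\right) = 83394$)
$g{\left(m \right)} = 1$ ($g{\left(m \right)} = \frac{2 m}{2 m} = 2 m \frac{1}{2 m} = 1$)
$G{\left(K,S \right)} = - \frac{1}{3} + \frac{S}{3}$ ($G{\left(K,S \right)} = - \frac{1 - S}{3} = - \frac{1}{3} + \frac{S}{3}$)
$\frac{-617201 + V{\left(-1747,360 \right)}}{G{\left(-2183,-159 \right)} + W} = \frac{-617201 - 628920}{\left(- \frac{1}{3} + \frac{1}{3} \left(-159\right)\right) + 83394} = \frac{-617201 - 628920}{\left(- \frac{1}{3} - 53\right) + 83394} = - \frac{1246121}{- \frac{160}{3} + 83394} = - \frac{1246121}{\frac{250022}{3}} = \left(-1246121\right) \frac{3}{250022} = - \frac{3738363}{250022}$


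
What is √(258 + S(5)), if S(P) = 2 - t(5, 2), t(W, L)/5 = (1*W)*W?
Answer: 3*√15 ≈ 11.619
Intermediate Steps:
t(W, L) = 5*W² (t(W, L) = 5*((1*W)*W) = 5*(W*W) = 5*W²)
S(P) = -123 (S(P) = 2 - 5*5² = 2 - 5*25 = 2 - 1*125 = 2 - 125 = -123)
√(258 + S(5)) = √(258 - 123) = √135 = 3*√15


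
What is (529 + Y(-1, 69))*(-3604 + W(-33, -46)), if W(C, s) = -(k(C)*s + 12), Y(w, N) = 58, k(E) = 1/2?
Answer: -2109091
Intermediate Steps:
k(E) = 1/2
W(C, s) = -12 - s/2 (W(C, s) = -(s/2 + 12) = -(12 + s/2) = -12 - s/2)
(529 + Y(-1, 69))*(-3604 + W(-33, -46)) = (529 + 58)*(-3604 + (-12 - 1/2*(-46))) = 587*(-3604 + (-12 + 23)) = 587*(-3604 + 11) = 587*(-3593) = -2109091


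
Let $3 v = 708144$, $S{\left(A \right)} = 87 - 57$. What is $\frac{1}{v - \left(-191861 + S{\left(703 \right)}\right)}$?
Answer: $\frac{1}{427879} \approx 2.3371 \cdot 10^{-6}$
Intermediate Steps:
$S{\left(A \right)} = 30$
$v = 236048$ ($v = \frac{1}{3} \cdot 708144 = 236048$)
$\frac{1}{v - \left(-191861 + S{\left(703 \right)}\right)} = \frac{1}{236048 + \left(191861 - 30\right)} = \frac{1}{236048 + 191831} = \frac{1}{427879}$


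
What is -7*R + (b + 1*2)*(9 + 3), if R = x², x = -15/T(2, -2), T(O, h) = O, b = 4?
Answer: -1287/4 ≈ -321.75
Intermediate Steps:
x = -15/2 ≈ -7.5000
R = 225/4 (R = (-15/2)² = 225/4 ≈ 56.250)
-7*R + (b + 1*2)*(9 + 3) = -7*225/4 + (4 + 1*2)*(9 + 3) = -1575/4 + (4 + 2)*12 = -1575/4 + 6*12 = -1575/4 + 72 = -1287/4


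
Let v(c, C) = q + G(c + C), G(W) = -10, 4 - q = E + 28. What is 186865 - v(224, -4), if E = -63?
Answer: 186836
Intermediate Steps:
q = 39 (q = 4 - (-63 + 28) = 4 - 1*(-35) = 4 + 35 = 39)
v(c, C) = 29 (v(c, C) = 39 - 10 = 29)
186865 - v(224, -4) = 186865 - 1*29 = 186865 - 29 = 186836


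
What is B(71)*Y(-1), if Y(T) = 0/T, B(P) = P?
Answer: 0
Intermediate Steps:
Y(T) = 0
B(71)*Y(-1) = 71*0 = 0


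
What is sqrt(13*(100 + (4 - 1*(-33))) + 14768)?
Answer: sqrt(16549) ≈ 128.64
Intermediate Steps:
sqrt(13*(100 + (4 - 1*(-33))) + 14768) = sqrt(13*(100 + (4 + 33)) + 14768) = sqrt(13*(100 + 37) + 14768) = sqrt(13*137 + 14768) = sqrt(1781 + 14768) = sqrt(16549)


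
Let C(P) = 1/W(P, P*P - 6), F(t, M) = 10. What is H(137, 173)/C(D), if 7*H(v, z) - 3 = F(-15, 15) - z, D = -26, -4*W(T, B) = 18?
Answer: 720/7 ≈ 102.86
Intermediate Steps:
W(T, B) = -9/2 (W(T, B) = -1/4*18 = -9/2)
C(P) = -2/9 (C(P) = 1/(-9/2) = -2/9)
H(v, z) = 13/7 - z/7 (H(v, z) = 3/7 + (10 - z)/7 = 3/7 + (10/7 - z/7) = 13/7 - z/7)
H(137, 173)/C(D) = (13/7 - 1/7*173)/(-2/9) = (13/7 - 173/7)*(-9/2) = -160/7*(-9/2) = 720/7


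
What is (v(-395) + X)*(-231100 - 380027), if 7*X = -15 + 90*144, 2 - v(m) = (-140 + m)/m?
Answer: -625190254524/553 ≈ -1.1305e+9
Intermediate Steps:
v(m) = 2 - (-140 + m)/m
X = 12945/7 (X = (-15 + 90*144)/7 = (-15 + 12960)/7 = (⅐)*12945 = 12945/7 ≈ 1849.3)
(v(-395) + X)*(-231100 - 380027) = ((140 - 395)/(-395) + 12945/7)*(-231100 - 380027) = (-1/395*(-255) + 12945/7)*(-611127) = (51/79 + 12945/7)*(-611127) = (1023012/553)*(-611127) = -625190254524/553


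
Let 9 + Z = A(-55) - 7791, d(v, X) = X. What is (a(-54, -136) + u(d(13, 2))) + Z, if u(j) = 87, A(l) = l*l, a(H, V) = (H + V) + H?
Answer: -4932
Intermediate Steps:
a(H, V) = V + 2*H
A(l) = l²
Z = -4775 (Z = -9 + ((-55)² - 7791) = -9 + (3025 - 7791) = -9 - 4766 = -4775)
(a(-54, -136) + u(d(13, 2))) + Z = ((-136 + 2*(-54)) + 87) - 4775 = ((-136 - 108) + 87) - 4775 = (-244 + 87) - 4775 = -157 - 4775 = -4932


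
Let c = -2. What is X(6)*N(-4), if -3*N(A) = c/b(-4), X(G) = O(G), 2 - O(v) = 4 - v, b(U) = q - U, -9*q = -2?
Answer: 12/19 ≈ 0.63158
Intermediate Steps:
q = 2/9 (q = -⅑*(-2) = 2/9 ≈ 0.22222)
b(U) = 2/9 - U
O(v) = -2 + v (O(v) = 2 - (4 - v) = 2 + (-4 + v) = -2 + v)
X(G) = -2 + G
N(A) = 3/19 (N(A) = -(-2)/(3*(2/9 - 1*(-4))) = -(-2)/(3*(2/9 + 4)) = -(-2)/(3*38/9) = -(-2)*9/(3*38) = -⅓*(-9/19) = 3/19)
X(6)*N(-4) = (-2 + 6)*(3/19) = 4*(3/19) = 12/19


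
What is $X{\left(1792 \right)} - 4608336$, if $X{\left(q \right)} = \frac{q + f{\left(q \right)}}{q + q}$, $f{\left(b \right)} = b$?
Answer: $-4608335$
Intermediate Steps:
$X{\left(q \right)} = 1$ ($X{\left(q \right)} = \frac{q + q}{q + q} = \frac{2 q}{2 q} = 2 q \frac{1}{2 q} = 1$)
$X{\left(1792 \right)} - 4608336 = 1 - 4608336 = -4608335$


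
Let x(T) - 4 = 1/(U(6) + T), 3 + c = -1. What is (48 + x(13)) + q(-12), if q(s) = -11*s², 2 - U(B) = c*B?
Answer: -59747/39 ≈ -1532.0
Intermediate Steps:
c = -4 (c = -3 - 1 = -4)
U(B) = 2 + 4*B (U(B) = 2 - (-4)*B = 2 + 4*B)
x(T) = 4 + 1/(26 + T) (x(T) = 4 + 1/((2 + 4*6) + T) = 4 + 1/((2 + 24) + T) = 4 + 1/(26 + T))
(48 + x(13)) + q(-12) = (48 + (105 + 4*13)/(26 + 13)) - 11*(-12)² = (48 + (105 + 52)/39) - 11*144 = (48 + (1/39)*157) - 1584 = (48 + 157/39) - 1584 = 2029/39 - 1584 = -59747/39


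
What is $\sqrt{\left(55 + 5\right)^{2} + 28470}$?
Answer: $\sqrt{32070} \approx 179.08$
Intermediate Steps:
$\sqrt{\left(55 + 5\right)^{2} + 28470} = \sqrt{60^{2} + 28470} = \sqrt{3600 + 28470} = \sqrt{32070}$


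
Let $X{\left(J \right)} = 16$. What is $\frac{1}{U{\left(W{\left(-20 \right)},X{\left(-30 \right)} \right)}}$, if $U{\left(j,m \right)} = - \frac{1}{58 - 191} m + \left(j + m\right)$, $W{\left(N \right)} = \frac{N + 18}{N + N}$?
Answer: $\frac{2660}{43013} \approx 0.061842$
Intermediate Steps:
$W{\left(N \right)} = \frac{18 + N}{2 N}$
$U{\left(j,m \right)} = j + \frac{134 m}{133}$ ($U{\left(j,m \right)} = - \frac{1}{-133} m + \left(j + m\right) = \left(-1\right) \left(- \frac{1}{133}\right) m + \left(j + m\right) = \frac{m}{133} + \left(j + m\right) = j + \frac{134 m}{133}$)
$\frac{1}{U{\left(W{\left(-20 \right)},X{\left(-30 \right)} \right)}} = \frac{1}{\frac{18 - 20}{2 \left(-20\right)} + \frac{134}{133} \cdot 16} = \frac{1}{\frac{1}{2} \left(- \frac{1}{20}\right) \left(-2\right) + \frac{2144}{133}} = \frac{1}{\frac{1}{20} + \frac{2144}{133}} = \frac{1}{\frac{43013}{2660}} = \frac{2660}{43013}$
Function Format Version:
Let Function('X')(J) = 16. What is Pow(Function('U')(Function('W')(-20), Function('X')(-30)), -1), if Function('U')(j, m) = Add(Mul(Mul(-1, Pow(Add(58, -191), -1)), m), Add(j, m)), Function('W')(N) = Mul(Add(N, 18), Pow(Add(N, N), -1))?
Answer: Rational(2660, 43013) ≈ 0.061842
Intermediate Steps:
Function('W')(N) = Mul(Rational(1, 2), Pow(N, -1), Add(18, N)) (Function('W')(N) = Mul(Add(18, N), Pow(Mul(2, N), -1)) = Mul(Add(18, N), Mul(Rational(1, 2), Pow(N, -1))) = Mul(Rational(1, 2), Pow(N, -1), Add(18, N)))
Function('U')(j, m) = Add(j, Mul(Rational(134, 133), m)) (Function('U')(j, m) = Add(Mul(Mul(-1, Pow(-133, -1)), m), Add(j, m)) = Add(Mul(Mul(-1, Rational(-1, 133)), m), Add(j, m)) = Add(Mul(Rational(1, 133), m), Add(j, m)) = Add(j, Mul(Rational(134, 133), m)))
Pow(Function('U')(Function('W')(-20), Function('X')(-30)), -1) = Pow(Add(Mul(Rational(1, 2), Pow(-20, -1), Add(18, -20)), Mul(Rational(134, 133), 16)), -1) = Pow(Add(Mul(Rational(1, 2), Rational(-1, 20), -2), Rational(2144, 133)), -1) = Pow(Add(Rational(1, 20), Rational(2144, 133)), -1) = Pow(Rational(43013, 2660), -1) = Rational(2660, 43013)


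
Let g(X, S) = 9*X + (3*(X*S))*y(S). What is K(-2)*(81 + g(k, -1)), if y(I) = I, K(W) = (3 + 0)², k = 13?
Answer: 2133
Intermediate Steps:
K(W) = 9 (K(W) = 3² = 9)
g(X, S) = 9*X + 3*X*S² (g(X, S) = 9*X + (3*(X*S))*S = 9*X + (3*(S*X))*S = 9*X + (3*S*X)*S = 9*X + 3*X*S²)
K(-2)*(81 + g(k, -1)) = 9*(81 + 3*13*(3 + (-1)²)) = 9*(81 + 3*13*(3 + 1)) = 9*(81 + 3*13*4) = 9*(81 + 156) = 9*237 = 2133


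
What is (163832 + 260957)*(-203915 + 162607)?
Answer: -17547184012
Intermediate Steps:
(163832 + 260957)*(-203915 + 162607) = 424789*(-41308) = -17547184012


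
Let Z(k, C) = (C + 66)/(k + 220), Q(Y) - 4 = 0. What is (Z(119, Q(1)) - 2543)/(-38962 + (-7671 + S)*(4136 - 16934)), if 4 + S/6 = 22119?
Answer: 862007/542410890036 ≈ 1.5892e-6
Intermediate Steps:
S = 132690 (S = -24 + 6*22119 = -24 + 132714 = 132690)
Q(Y) = 4 (Q(Y) = 4 + 0 = 4)
Z(k, C) = (66 + C)/(220 + k)
(Z(119, Q(1)) - 2543)/(-38962 + (-7671 + S)*(4136 - 16934)) = ((66 + 4)/(220 + 119) - 2543)/(-38962 + (-7671 + 132690)*(4136 - 16934)) = (70/339 - 2543)/(-38962 + 125019*(-12798)) = ((1/339)*70 - 2543)/(-38962 - 1599993162) = (70/339 - 2543)/(-1600032124) = -862007/339*(-1/1600032124) = 862007/542410890036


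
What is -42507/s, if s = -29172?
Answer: 14169/9724 ≈ 1.4571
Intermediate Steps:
-42507/s = -42507/(-29172) = -42507*(-1/29172) = 14169/9724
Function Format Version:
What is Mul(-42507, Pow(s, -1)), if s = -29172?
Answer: Rational(14169, 9724) ≈ 1.4571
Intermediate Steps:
Mul(-42507, Pow(s, -1)) = Mul(-42507, Pow(-29172, -1)) = Mul(-42507, Rational(-1, 29172)) = Rational(14169, 9724)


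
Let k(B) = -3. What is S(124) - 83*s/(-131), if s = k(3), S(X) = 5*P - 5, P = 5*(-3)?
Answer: -10729/131 ≈ -81.901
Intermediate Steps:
P = -15
S(X) = -80 (S(X) = 5*(-15) - 5 = -75 - 5 = -80)
s = -3
S(124) - 83*s/(-131) = -80 - (-249)/(-131) = -80 - (-249)*(-1)/131 = -80 - 83*3/131 = -80 - 249/131 = -10729/131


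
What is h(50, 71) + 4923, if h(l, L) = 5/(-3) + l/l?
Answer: 14767/3 ≈ 4922.3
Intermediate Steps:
h(l, L) = -2/3 (h(l, L) = 5*(-1/3) + 1 = -5/3 + 1 = -2/3)
h(50, 71) + 4923 = -2/3 + 4923 = 14767/3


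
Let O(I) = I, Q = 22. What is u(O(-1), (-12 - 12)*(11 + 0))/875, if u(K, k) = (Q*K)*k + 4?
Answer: 5812/875 ≈ 6.6423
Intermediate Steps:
u(K, k) = 4 + 22*K*k (u(K, k) = (22*K)*k + 4 = 22*K*k + 4 = 4 + 22*K*k)
u(O(-1), (-12 - 12)*(11 + 0))/875 = (4 + 22*(-1)*((-12 - 12)*(11 + 0)))/875 = (4 + 22*(-1)*(-24*11))*(1/875) = (4 + 22*(-1)*(-264))*(1/875) = (4 + 5808)*(1/875) = 5812*(1/875) = 5812/875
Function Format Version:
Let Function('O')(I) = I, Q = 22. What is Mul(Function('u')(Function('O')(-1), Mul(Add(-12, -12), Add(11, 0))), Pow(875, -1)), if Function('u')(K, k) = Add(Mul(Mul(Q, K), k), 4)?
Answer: Rational(5812, 875) ≈ 6.6423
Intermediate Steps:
Function('u')(K, k) = Add(4, Mul(22, K, k)) (Function('u')(K, k) = Add(Mul(Mul(22, K), k), 4) = Add(Mul(22, K, k), 4) = Add(4, Mul(22, K, k)))
Mul(Function('u')(Function('O')(-1), Mul(Add(-12, -12), Add(11, 0))), Pow(875, -1)) = Mul(Add(4, Mul(22, -1, Mul(Add(-12, -12), Add(11, 0)))), Pow(875, -1)) = Mul(Add(4, Mul(22, -1, Mul(-24, 11))), Rational(1, 875)) = Mul(Add(4, Mul(22, -1, -264)), Rational(1, 875)) = Mul(Add(4, 5808), Rational(1, 875)) = Mul(5812, Rational(1, 875)) = Rational(5812, 875)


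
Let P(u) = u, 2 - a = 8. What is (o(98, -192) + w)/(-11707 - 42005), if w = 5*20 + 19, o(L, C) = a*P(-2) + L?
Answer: -229/53712 ≈ -0.0042635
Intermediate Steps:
a = -6 (a = 2 - 1*8 = 2 - 8 = -6)
o(L, C) = 12 + L (o(L, C) = -6*(-2) + L = 12 + L)
w = 119 (w = 100 + 19 = 119)
(o(98, -192) + w)/(-11707 - 42005) = ((12 + 98) + 119)/(-11707 - 42005) = (110 + 119)/(-53712) = 229*(-1/53712) = -229/53712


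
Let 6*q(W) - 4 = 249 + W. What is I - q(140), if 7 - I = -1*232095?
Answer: 464073/2 ≈ 2.3204e+5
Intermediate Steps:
q(W) = 253/6 + W/6 (q(W) = ⅔ + (249 + W)/6 = ⅔ + (83/2 + W/6) = 253/6 + W/6)
I = 232102 (I = 7 - (-1)*232095 = 7 - 1*(-232095) = 7 + 232095 = 232102)
I - q(140) = 232102 - (253/6 + (⅙)*140) = 232102 - (253/6 + 70/3) = 232102 - 1*131/2 = 232102 - 131/2 = 464073/2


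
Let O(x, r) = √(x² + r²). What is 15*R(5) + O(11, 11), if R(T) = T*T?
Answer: 375 + 11*√2 ≈ 390.56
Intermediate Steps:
O(x, r) = √(r² + x²)
R(T) = T²
15*R(5) + O(11, 11) = 15*5² + √(11² + 11²) = 15*25 + √(121 + 121) = 375 + √242 = 375 + 11*√2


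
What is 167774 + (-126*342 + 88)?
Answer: 124770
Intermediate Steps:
167774 + (-126*342 + 88) = 167774 + (-43092 + 88) = 167774 - 43004 = 124770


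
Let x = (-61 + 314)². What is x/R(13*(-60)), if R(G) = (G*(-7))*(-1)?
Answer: -64009/5460 ≈ -11.723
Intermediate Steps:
x = 64009 (x = 253² = 64009)
R(G) = 7*G (R(G) = -7*G*(-1) = 7*G)
x/R(13*(-60)) = 64009/((7*(13*(-60)))) = 64009/((7*(-780))) = 64009/(-5460) = 64009*(-1/5460) = -64009/5460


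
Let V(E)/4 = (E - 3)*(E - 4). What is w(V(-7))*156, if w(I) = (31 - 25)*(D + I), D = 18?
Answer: 428688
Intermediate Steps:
V(E) = 4*(-4 + E)*(-3 + E) (V(E) = 4*((E - 3)*(E - 4)) = 4*((-3 + E)*(-4 + E)) = 4*((-4 + E)*(-3 + E)) = 4*(-4 + E)*(-3 + E))
w(I) = 108 + 6*I (w(I) = (31 - 25)*(18 + I) = 6*(18 + I) = 108 + 6*I)
w(V(-7))*156 = (108 + 6*(48 - 28*(-7) + 4*(-7)**2))*156 = (108 + 6*(48 + 196 + 4*49))*156 = (108 + 6*(48 + 196 + 196))*156 = (108 + 6*440)*156 = (108 + 2640)*156 = 2748*156 = 428688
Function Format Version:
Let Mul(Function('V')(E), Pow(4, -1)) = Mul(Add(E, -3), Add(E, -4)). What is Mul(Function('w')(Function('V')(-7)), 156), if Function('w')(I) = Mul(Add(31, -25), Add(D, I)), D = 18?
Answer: 428688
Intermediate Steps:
Function('V')(E) = Mul(4, Add(-4, E), Add(-3, E)) (Function('V')(E) = Mul(4, Mul(Add(E, -3), Add(E, -4))) = Mul(4, Mul(Add(-3, E), Add(-4, E))) = Mul(4, Mul(Add(-4, E), Add(-3, E))) = Mul(4, Add(-4, E), Add(-3, E)))
Function('w')(I) = Add(108, Mul(6, I)) (Function('w')(I) = Mul(Add(31, -25), Add(18, I)) = Mul(6, Add(18, I)) = Add(108, Mul(6, I)))
Mul(Function('w')(Function('V')(-7)), 156) = Mul(Add(108, Mul(6, Add(48, Mul(-28, -7), Mul(4, Pow(-7, 2))))), 156) = Mul(Add(108, Mul(6, Add(48, 196, Mul(4, 49)))), 156) = Mul(Add(108, Mul(6, Add(48, 196, 196))), 156) = Mul(Add(108, Mul(6, 440)), 156) = Mul(Add(108, 2640), 156) = Mul(2748, 156) = 428688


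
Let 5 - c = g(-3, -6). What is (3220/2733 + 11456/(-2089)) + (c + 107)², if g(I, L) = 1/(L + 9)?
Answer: 213499292771/17127711 ≈ 12465.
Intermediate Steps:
g(I, L) = 1/(9 + L)
c = 14/3 (c = 5 - 1/(9 - 6) = 5 - 1/3 = 5 - 1*⅓ = 5 - ⅓ = 14/3 ≈ 4.6667)
(3220/2733 + 11456/(-2089)) + (c + 107)² = (3220/2733 + 11456/(-2089)) + (14/3 + 107)² = (3220*(1/2733) + 11456*(-1/2089)) + (335/3)² = (3220/2733 - 11456/2089) + 112225/9 = -24582668/5709237 + 112225/9 = 213499292771/17127711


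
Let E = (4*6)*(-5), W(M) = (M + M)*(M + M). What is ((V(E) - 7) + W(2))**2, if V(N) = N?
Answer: 12321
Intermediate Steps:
W(M) = 4*M**2 (W(M) = (2*M)*(2*M) = 4*M**2)
E = -120 (E = 24*(-5) = -120)
((V(E) - 7) + W(2))**2 = ((-120 - 7) + 4*2**2)**2 = (-127 + 4*4)**2 = (-127 + 16)**2 = (-111)**2 = 12321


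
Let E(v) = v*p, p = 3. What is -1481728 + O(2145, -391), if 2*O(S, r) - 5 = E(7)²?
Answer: -1481505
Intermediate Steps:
E(v) = 3*v (E(v) = v*3 = 3*v)
O(S, r) = 223 (O(S, r) = 5/2 + (3*7)²/2 = 5/2 + (½)*21² = 5/2 + (½)*441 = 5/2 + 441/2 = 223)
-1481728 + O(2145, -391) = -1481728 + 223 = -1481505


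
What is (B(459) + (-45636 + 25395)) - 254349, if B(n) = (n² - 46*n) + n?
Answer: -84564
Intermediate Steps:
B(n) = n² - 45*n
(B(459) + (-45636 + 25395)) - 254349 = (459*(-45 + 459) + (-45636 + 25395)) - 254349 = (459*414 - 20241) - 254349 = (190026 - 20241) - 254349 = 169785 - 254349 = -84564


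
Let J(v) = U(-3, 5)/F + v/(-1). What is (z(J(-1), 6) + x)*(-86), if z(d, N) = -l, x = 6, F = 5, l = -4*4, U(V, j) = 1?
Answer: -1892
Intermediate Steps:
l = -16
J(v) = ⅕ - v (J(v) = 1/5 + v/(-1) = 1*(⅕) + v*(-1) = ⅕ - v)
z(d, N) = 16 (z(d, N) = -1*(-16) = 16)
(z(J(-1), 6) + x)*(-86) = (16 + 6)*(-86) = 22*(-86) = -1892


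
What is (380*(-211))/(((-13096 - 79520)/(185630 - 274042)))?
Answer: -886109270/11577 ≈ -76541.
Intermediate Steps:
(380*(-211))/(((-13096 - 79520)/(185630 - 274042))) = -80180/((-92616/(-88412))) = -80180/((-92616*(-1/88412))) = -80180/23154/22103 = -80180*22103/23154 = -886109270/11577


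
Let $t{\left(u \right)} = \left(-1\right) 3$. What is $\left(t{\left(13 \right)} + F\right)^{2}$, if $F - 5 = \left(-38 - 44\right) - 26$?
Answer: $11236$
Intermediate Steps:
$F = -103$ ($F = 5 - 108 = -103$)
$t{\left(u \right)} = -3$
$\left(t{\left(13 \right)} + F\right)^{2} = \left(-3 - 103\right)^{2} = \left(-106\right)^{2} = 11236$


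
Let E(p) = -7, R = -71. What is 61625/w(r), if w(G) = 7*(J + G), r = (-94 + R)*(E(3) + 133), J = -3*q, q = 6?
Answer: -3625/8568 ≈ -0.42309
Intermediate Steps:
J = -18 (J = -3*6 = -18)
r = -20790 (r = (-94 - 71)*(-7 + 133) = -165*126 = -20790)
w(G) = -126 + 7*G (w(G) = 7*(-18 + G) = -126 + 7*G)
61625/w(r) = 61625/(-126 + 7*(-20790)) = 61625/(-126 - 145530) = 61625/(-145656) = 61625*(-1/145656) = -3625/8568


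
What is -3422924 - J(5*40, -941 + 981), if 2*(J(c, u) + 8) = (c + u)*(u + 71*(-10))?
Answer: -3342516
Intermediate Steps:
J(c, u) = -8 + (-710 + u)*(c + u)/2 (J(c, u) = -8 + ((c + u)*(u + 71*(-10)))/2 = -8 + ((c + u)*(u - 710))/2 = -8 + ((c + u)*(-710 + u))/2 = -8 + ((-710 + u)*(c + u))/2 = -8 + (-710 + u)*(c + u)/2)
-3422924 - J(5*40, -941 + 981) = -3422924 - (-8 + (-941 + 981)²/2 - 1775*40 - 355*(-941 + 981) + (5*40)*(-941 + 981)/2) = -3422924 - (-8 + (½)*40² - 355*200 - 355*40 + (½)*200*40) = -3422924 - (-8 + (½)*1600 - 71000 - 14200 + 4000) = -3422924 - (-8 + 800 - 71000 - 14200 + 4000) = -3422924 - 1*(-80408) = -3422924 + 80408 = -3342516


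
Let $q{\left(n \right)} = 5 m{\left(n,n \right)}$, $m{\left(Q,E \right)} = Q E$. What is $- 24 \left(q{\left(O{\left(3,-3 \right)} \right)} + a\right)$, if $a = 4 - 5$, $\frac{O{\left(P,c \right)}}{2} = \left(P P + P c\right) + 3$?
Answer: $-4296$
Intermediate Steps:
$m{\left(Q,E \right)} = E Q$
$O{\left(P,c \right)} = 6 + 2 P^{2} + 2 P c$ ($O{\left(P,c \right)} = 2 \left(\left(P P + P c\right) + 3\right) = 2 \left(\left(P^{2} + P c\right) + 3\right) = 2 \left(3 + P^{2} + P c\right) = 6 + 2 P^{2} + 2 P c$)
$a = -1$ ($a = 4 - 5 = -1$)
$q{\left(n \right)} = 5 n^{2}$ ($q{\left(n \right)} = 5 n n = 5 n^{2}$)
$- 24 \left(q{\left(O{\left(3,-3 \right)} \right)} + a\right) = - 24 \left(5 \left(6 + 2 \cdot 3^{2} + 2 \cdot 3 \left(-3\right)\right)^{2} - 1\right) = - 24 \left(5 \left(6 + 2 \cdot 9 - 18\right)^{2} - 1\right) = - 24 \left(5 \left(6 + 18 - 18\right)^{2} - 1\right) = - 24 \left(5 \cdot 6^{2} - 1\right) = - 24 \left(5 \cdot 36 - 1\right) = - 24 \left(180 - 1\right) = \left(-24\right) 179 = -4296$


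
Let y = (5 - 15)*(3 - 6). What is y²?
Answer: 900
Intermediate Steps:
y = 30 (y = -10*(-3) = 30)
y² = 30² = 900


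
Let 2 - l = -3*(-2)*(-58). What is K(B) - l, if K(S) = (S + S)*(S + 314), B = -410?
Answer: 78370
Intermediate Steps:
l = 350 (l = 2 - (-3*(-2))*(-58) = 2 - 6*(-58) = 2 - 1*(-348) = 2 + 348 = 350)
K(S) = 2*S*(314 + S) (K(S) = (2*S)*(314 + S) = 2*S*(314 + S))
K(B) - l = 2*(-410)*(314 - 410) - 1*350 = 2*(-410)*(-96) - 350 = 78720 - 350 = 78370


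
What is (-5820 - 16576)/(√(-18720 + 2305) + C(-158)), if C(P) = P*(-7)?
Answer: -3538568/177093 + 22396*I*√335/177093 ≈ -19.981 + 2.3147*I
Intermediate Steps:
C(P) = -7*P
(-5820 - 16576)/(√(-18720 + 2305) + C(-158)) = (-5820 - 16576)/(√(-18720 + 2305) - 7*(-158)) = -22396/(√(-16415) + 1106) = -22396/(7*I*√335 + 1106) = -22396/(1106 + 7*I*√335)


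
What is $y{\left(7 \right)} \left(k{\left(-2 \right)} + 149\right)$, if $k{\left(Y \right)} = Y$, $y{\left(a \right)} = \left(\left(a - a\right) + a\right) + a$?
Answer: $2058$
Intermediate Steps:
$y{\left(a \right)} = 2 a$ ($y{\left(a \right)} = \left(0 + a\right) + a = a + a = 2 a$)
$y{\left(7 \right)} \left(k{\left(-2 \right)} + 149\right) = 2 \cdot 7 \left(-2 + 149\right) = 14 \cdot 147 = 2058$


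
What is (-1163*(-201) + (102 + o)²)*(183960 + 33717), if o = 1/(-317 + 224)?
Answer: 153228747473308/2883 ≈ 5.3149e+10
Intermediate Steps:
o = -1/93 (o = 1/(-93) = -1/93 ≈ -0.010753)
(-1163*(-201) + (102 + o)²)*(183960 + 33717) = (-1163*(-201) + (102 - 1/93)²)*(183960 + 33717) = (233763 + (9485/93)²)*217677 = (233763 + 89965225/8649)*217677 = (2111781412/8649)*217677 = 153228747473308/2883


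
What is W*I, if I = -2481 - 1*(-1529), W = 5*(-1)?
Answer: 4760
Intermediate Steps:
W = -5
I = -952 (I = -2481 + 1529 = -952)
W*I = -5*(-952) = 4760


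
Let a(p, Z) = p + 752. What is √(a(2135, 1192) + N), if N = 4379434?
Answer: √4382321 ≈ 2093.4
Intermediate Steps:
a(p, Z) = 752 + p
√(a(2135, 1192) + N) = √((752 + 2135) + 4379434) = √(2887 + 4379434) = √4382321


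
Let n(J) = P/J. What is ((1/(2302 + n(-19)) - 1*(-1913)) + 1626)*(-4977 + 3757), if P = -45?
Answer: -189036628320/43783 ≈ -4.3176e+6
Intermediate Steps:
n(J) = -45/J
((1/(2302 + n(-19)) - 1*(-1913)) + 1626)*(-4977 + 3757) = ((1/(2302 - 45/(-19)) - 1*(-1913)) + 1626)*(-4977 + 3757) = ((1/(2302 - 45*(-1/19)) + 1913) + 1626)*(-1220) = ((1/(2302 + 45/19) + 1913) + 1626)*(-1220) = ((1/(43783/19) + 1913) + 1626)*(-1220) = ((19/43783 + 1913) + 1626)*(-1220) = (83756898/43783 + 1626)*(-1220) = (154948056/43783)*(-1220) = -189036628320/43783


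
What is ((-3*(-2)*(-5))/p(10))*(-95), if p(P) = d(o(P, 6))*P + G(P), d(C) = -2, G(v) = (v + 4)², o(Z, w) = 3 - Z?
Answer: 1425/88 ≈ 16.193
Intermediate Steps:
G(v) = (4 + v)²
p(P) = (4 + P)² - 2*P (p(P) = -2*P + (4 + P)² = (4 + P)² - 2*P)
((-3*(-2)*(-5))/p(10))*(-95) = ((-3*(-2)*(-5))/((4 + 10)² - 2*10))*(-95) = ((6*(-5))/(14² - 20))*(-95) = -30/(196 - 20)*(-95) = -30/176*(-95) = -30*1/176*(-95) = -15/88*(-95) = 1425/88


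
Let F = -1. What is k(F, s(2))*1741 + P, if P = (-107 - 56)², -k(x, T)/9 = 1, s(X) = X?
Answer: 10900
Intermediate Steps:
k(x, T) = -9 (k(x, T) = -9*1 = -9)
P = 26569 (P = (-163)² = 26569)
k(F, s(2))*1741 + P = -9*1741 + 26569 = -15669 + 26569 = 10900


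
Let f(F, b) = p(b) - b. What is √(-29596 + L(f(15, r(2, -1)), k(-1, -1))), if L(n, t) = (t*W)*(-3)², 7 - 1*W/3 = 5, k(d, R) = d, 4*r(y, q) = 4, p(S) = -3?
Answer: 5*I*√1186 ≈ 172.19*I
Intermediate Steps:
r(y, q) = 1 (r(y, q) = (¼)*4 = 1)
f(F, b) = -3 - b
W = 6 (W = 21 - 3*5 = 21 - 15 = 6)
L(n, t) = 54*t (L(n, t) = (t*6)*(-3)² = (6*t)*9 = 54*t)
√(-29596 + L(f(15, r(2, -1)), k(-1, -1))) = √(-29596 + 54*(-1)) = √(-29596 - 54) = √(-29650) = 5*I*√1186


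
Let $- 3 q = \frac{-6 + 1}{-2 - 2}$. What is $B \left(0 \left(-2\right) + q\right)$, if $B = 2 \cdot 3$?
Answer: $- \frac{5}{2} \approx -2.5$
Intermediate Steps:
$q = - \frac{5}{12}$ ($q = - \frac{\left(-6 + 1\right) \frac{1}{-2 - 2}}{3} = - \frac{\left(-5\right) \frac{1}{-4}}{3} = - \frac{\left(-5\right) \left(- \frac{1}{4}\right)}{3} = \left(- \frac{1}{3}\right) \frac{5}{4} = - \frac{5}{12} \approx -0.41667$)
$B = 6$
$B \left(0 \left(-2\right) + q\right) = 6 \left(0 \left(-2\right) - \frac{5}{12}\right) = 6 \left(0 - \frac{5}{12}\right) = 6 \left(- \frac{5}{12}\right) = - \frac{5}{2}$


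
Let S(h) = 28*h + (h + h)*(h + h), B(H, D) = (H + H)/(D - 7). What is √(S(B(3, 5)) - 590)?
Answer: I*√638 ≈ 25.259*I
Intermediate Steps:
B(H, D) = 2*H/(-7 + D) (B(H, D) = (2*H)/(-7 + D) = 2*H/(-7 + D))
S(h) = 4*h² + 28*h (S(h) = 28*h + (2*h)*(2*h) = 28*h + 4*h² = 4*h² + 28*h)
√(S(B(3, 5)) - 590) = √(4*(2*3/(-7 + 5))*(7 + 2*3/(-7 + 5)) - 590) = √(4*(2*3/(-2))*(7 + 2*3/(-2)) - 590) = √(4*(2*3*(-½))*(7 + 2*3*(-½)) - 590) = √(4*(-3)*(7 - 3) - 590) = √(4*(-3)*4 - 590) = √(-48 - 590) = √(-638) = I*√638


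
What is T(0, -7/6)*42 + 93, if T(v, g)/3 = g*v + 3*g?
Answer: -348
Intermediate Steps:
T(v, g) = 9*g + 3*g*v (T(v, g) = 3*(g*v + 3*g) = 3*(3*g + g*v) = 9*g + 3*g*v)
T(0, -7/6)*42 + 93 = (3*(-7/6)*(3 + 0))*42 + 93 = (3*(-7*1/6)*3)*42 + 93 = (3*(-7/6)*3)*42 + 93 = -21/2*42 + 93 = -441 + 93 = -348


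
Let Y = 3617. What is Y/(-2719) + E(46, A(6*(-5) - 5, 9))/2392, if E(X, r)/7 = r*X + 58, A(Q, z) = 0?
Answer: -3773975/3251924 ≈ -1.1605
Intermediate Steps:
E(X, r) = 406 + 7*X*r (E(X, r) = 7*(r*X + 58) = 7*(X*r + 58) = 7*(58 + X*r) = 406 + 7*X*r)
Y/(-2719) + E(46, A(6*(-5) - 5, 9))/2392 = 3617/(-2719) + (406 + 7*46*0)/2392 = 3617*(-1/2719) + (406 + 0)*(1/2392) = -3617/2719 + 406*(1/2392) = -3617/2719 + 203/1196 = -3773975/3251924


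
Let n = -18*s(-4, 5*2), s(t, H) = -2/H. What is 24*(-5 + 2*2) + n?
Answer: -102/5 ≈ -20.400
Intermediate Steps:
n = 18/5 (n = -(-36)/(5*2) = -(-36)/10 = -18*(-1/5) = 18/5 ≈ 3.6000)
24*(-5 + 2*2) + n = 24*(-5 + 2*2) + 18/5 = 24*(-5 + 4) + 18/5 = 24*(-1) + 18/5 = -24 + 18/5 = -102/5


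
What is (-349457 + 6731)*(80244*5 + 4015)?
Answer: -138884570610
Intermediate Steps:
(-349457 + 6731)*(80244*5 + 4015) = -342726*(401220 + 4015) = -342726*405235 = -138884570610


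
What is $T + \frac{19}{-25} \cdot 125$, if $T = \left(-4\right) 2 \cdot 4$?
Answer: $-127$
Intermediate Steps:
$T = -32$ ($T = \left(-8\right) 4 = -32$)
$T + \frac{19}{-25} \cdot 125 = -32 + \frac{19}{-25} \cdot 125 = -32 + 19 \left(- \frac{1}{25}\right) 125 = -32 - 95 = -127$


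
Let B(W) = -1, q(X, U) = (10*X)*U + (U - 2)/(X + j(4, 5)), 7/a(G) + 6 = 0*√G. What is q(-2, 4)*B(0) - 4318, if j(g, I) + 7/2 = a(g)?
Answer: -42377/10 ≈ -4237.7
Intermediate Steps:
a(G) = -7/6 (a(G) = 7/(-6 + 0*√G) = 7/(-6 + 0) = 7/(-6) = 7*(-⅙) = -7/6)
j(g, I) = -14/3 (j(g, I) = -7/2 - 7/6 = -14/3)
q(X, U) = (-2 + U)/(-14/3 + X) + 10*U*X (q(X, U) = (10*X)*U + (U - 2)/(X - 14/3) = 10*U*X + (-2 + U)/(-14/3 + X) = (-2 + U)/(-14/3 + X) + 10*U*X)
q(-2, 4)*B(0) - 4318 = ((-6 + 3*4 - 140*4*(-2) + 30*4*(-2)²)/(-14 + 3*(-2)))*(-1) - 4318 = ((-6 + 12 + 1120 + 30*4*4)/(-14 - 6))*(-1) - 4318 = ((-6 + 12 + 1120 + 480)/(-20))*(-1) - 4318 = -1/20*1606*(-1) - 4318 = -803/10*(-1) - 4318 = 803/10 - 4318 = -42377/10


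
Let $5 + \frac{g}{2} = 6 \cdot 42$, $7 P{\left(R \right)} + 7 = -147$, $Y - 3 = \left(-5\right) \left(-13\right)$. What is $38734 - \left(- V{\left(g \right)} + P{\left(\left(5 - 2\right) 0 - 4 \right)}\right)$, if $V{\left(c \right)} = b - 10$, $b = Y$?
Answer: $38814$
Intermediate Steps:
$Y = 68$ ($Y = 3 - -65 = 3 + 65 = 68$)
$P{\left(R \right)} = -22$ ($P{\left(R \right)} = -1 + \frac{1}{7} \left(-147\right) = -1 - 21 = -22$)
$b = 68$
$g = 494$ ($g = -10 + 2 \cdot 6 \cdot 42 = -10 + 2 \cdot 252 = -10 + 504 = 494$)
$V{\left(c \right)} = 58$ ($V{\left(c \right)} = 68 - 10 = 58$)
$38734 - \left(- V{\left(g \right)} + P{\left(\left(5 - 2\right) 0 - 4 \right)}\right) = 38734 + \left(58 - -22\right) = 38734 + \left(58 + 22\right) = 38734 + 80 = 38814$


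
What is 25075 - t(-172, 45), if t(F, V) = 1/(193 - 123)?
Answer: 1755249/70 ≈ 25075.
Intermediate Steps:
t(F, V) = 1/70
25075 - t(-172, 45) = 25075 - 1*1/70 = 25075 - 1/70 = 1755249/70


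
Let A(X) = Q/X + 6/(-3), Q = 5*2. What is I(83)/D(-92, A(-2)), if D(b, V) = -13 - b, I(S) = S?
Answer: 83/79 ≈ 1.0506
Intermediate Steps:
Q = 10
A(X) = -2 + 10/X (A(X) = 10/X + 6/(-3) = 10/X + 6*(-⅓) = 10/X - 2 = -2 + 10/X)
I(83)/D(-92, A(-2)) = 83/(-13 - 1*(-92)) = 83/(-13 + 92) = 83/79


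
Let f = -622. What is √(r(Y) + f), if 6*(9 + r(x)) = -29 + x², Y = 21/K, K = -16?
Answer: I*√5857194/96 ≈ 25.21*I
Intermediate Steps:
Y = -21/16 (Y = 21/(-16) = 21*(-1/16) = -21/16 ≈ -1.3125)
r(x) = -83/6 + x²/6 (r(x) = -9 + (-29 + x²)/6 = -9 + (-29/6 + x²/6) = -83/6 + x²/6)
√(r(Y) + f) = √((-83/6 + (-21/16)²/6) - 622) = √((-83/6 + (⅙)*(441/256)) - 622) = √((-83/6 + 147/512) - 622) = √(-20807/1536 - 622) = √(-976199/1536) = I*√5857194/96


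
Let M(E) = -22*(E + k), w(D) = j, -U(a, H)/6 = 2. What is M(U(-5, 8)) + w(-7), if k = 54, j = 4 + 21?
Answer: -899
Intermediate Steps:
j = 25
U(a, H) = -12 (U(a, H) = -6*2 = -12)
w(D) = 25
M(E) = -1188 - 22*E (M(E) = -22*(E + 54) = -22*(54 + E) = -1188 - 22*E)
M(U(-5, 8)) + w(-7) = (-1188 - 22*(-12)) + 25 = (-1188 + 264) + 25 = -924 + 25 = -899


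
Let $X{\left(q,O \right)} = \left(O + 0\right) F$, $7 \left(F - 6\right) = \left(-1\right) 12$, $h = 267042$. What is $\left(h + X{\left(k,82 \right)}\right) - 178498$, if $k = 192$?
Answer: $\frac{622268}{7} \approx 88895.0$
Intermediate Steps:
$F = \frac{30}{7}$ ($F = 6 + \frac{\left(-1\right) 12}{7} = 6 + \frac{1}{7} \left(-12\right) = 6 - \frac{12}{7} = \frac{30}{7} \approx 4.2857$)
$X{\left(q,O \right)} = \frac{30 O}{7}$ ($X{\left(q,O \right)} = \left(O + 0\right) \frac{30}{7} = O \frac{30}{7} = \frac{30 O}{7}$)
$\left(h + X{\left(k,82 \right)}\right) - 178498 = \left(267042 + \frac{30}{7} \cdot 82\right) - 178498 = \left(267042 + \frac{2460}{7}\right) - 178498 = \frac{1871754}{7} - 178498 = \frac{622268}{7}$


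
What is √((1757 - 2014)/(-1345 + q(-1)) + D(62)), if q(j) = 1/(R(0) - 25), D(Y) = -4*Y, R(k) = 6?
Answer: 7*I*√825746305/12778 ≈ 15.742*I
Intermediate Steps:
q(j) = -1/19 (q(j) = 1/(6 - 25) = 1/(-19) = -1/19)
√((1757 - 2014)/(-1345 + q(-1)) + D(62)) = √((1757 - 2014)/(-1345 - 1/19) - 4*62) = √(-257/(-25556/19) - 248) = √(-257*(-19/25556) - 248) = √(4883/25556 - 248) = √(-6333005/25556) = 7*I*√825746305/12778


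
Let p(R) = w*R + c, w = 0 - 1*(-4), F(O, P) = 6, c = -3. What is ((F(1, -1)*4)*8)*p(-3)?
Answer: -2880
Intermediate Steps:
w = 4 (w = 0 + 4 = 4)
p(R) = -3 + 4*R (p(R) = 4*R - 3 = -3 + 4*R)
((F(1, -1)*4)*8)*p(-3) = ((6*4)*8)*(-3 + 4*(-3)) = (24*8)*(-3 - 12) = 192*(-15) = -2880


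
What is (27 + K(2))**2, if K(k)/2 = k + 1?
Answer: 1089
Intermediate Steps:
K(k) = 2 + 2*k (K(k) = 2*(k + 1) = 2*(1 + k) = 2 + 2*k)
(27 + K(2))**2 = (27 + (2 + 2*2))**2 = (27 + (2 + 4))**2 = (27 + 6)**2 = 33**2 = 1089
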